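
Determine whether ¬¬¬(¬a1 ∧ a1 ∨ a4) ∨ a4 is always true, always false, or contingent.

always true

¬¬¬(¬a1 ∧ a1 ∨ a4) ∨ a4
= ¬¬¬a4 ∨ a4   — complement / identity
= ¬a4 ∨ a4   — double negation
= True   — complement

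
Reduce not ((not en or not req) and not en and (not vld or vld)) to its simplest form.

en

not ((not en or not req) and not en and (not vld or vld))
= not ((not en or not req) and not en)   [complement / identity]
= not not en   [absorption]
= en   [double negation]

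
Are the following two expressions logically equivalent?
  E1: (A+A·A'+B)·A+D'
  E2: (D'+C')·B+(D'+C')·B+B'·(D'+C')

E1: (A+A·A'+B)·A+D'
    = (A+B)·A+D'   [complement / identity]
    = A+D'   [absorption]
E2: (D'+C')·B+(D'+C')·B+B'·(D'+C')
    = (D'+C')·B+D'+C'   [distribution]
    = D'+C'   [absorption]
These differ: at A=0, B=1, C=0, D=1, E1 = 0 but E2 = 1.

No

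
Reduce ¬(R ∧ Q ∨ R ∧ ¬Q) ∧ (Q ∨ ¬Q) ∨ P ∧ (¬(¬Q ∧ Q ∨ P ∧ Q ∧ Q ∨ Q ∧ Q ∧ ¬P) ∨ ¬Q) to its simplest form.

¬R ∨ P ∧ ¬Q

¬(R ∧ Q ∨ R ∧ ¬Q) ∧ (Q ∨ ¬Q) ∨ P ∧ (¬(¬Q ∧ Q ∨ P ∧ Q ∧ Q ∨ Q ∧ Q ∧ ¬P) ∨ ¬Q)
= ¬(R ∧ Q ∨ R ∧ ¬Q) ∧ (Q ∨ ¬Q) ∨ P ∧ (¬(¬Q ∧ Q ∨ Q ∧ Q) ∨ ¬Q)   [distribution]
= ¬(R ∧ Q ∨ R ∧ ¬Q) ∨ P ∧ (¬(¬Q ∧ Q ∨ Q ∧ Q) ∨ ¬Q)   [complement / identity]
= ¬(R ∧ Q ∨ R ∧ ¬Q) ∨ P ∧ (¬Q ∨ ¬Q)   [distribution]
= ¬R ∨ P ∧ (¬Q ∨ ¬Q)   [distribution]
= ¬R ∨ P ∧ ¬Q   [idempotence]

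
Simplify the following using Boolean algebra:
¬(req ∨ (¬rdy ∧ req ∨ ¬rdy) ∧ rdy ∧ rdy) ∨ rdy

¬req ∨ rdy

¬(req ∨ (¬rdy ∧ req ∨ ¬rdy) ∧ rdy ∧ rdy) ∨ rdy
= ¬(req ∨ (¬rdy ∧ req ∨ ¬rdy) ∧ rdy) ∨ rdy   (idempotence)
= ¬(req ∨ ¬rdy ∧ rdy) ∨ rdy   (absorption)
= ¬req ∨ rdy   (complement / identity)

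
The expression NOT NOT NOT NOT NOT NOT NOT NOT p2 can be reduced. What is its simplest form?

NOT NOT NOT NOT NOT NOT NOT NOT p2
= NOT NOT NOT NOT NOT NOT p2   — double negation
= NOT NOT NOT NOT p2   — double negation
= NOT NOT p2   — double negation
= p2   — double negation

p2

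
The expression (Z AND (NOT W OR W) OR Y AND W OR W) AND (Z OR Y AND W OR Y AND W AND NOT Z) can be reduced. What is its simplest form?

(Z AND (NOT W OR W) OR Y AND W OR W) AND (Z OR Y AND W OR Y AND W AND NOT Z)
= (Z AND (NOT W OR W) OR Y AND W OR W) AND (Z OR Y AND W)   [absorption]
= (Z OR Y AND W OR W) AND (Z OR Y AND W)   [complement / identity]
= Z OR Y AND W   [absorption]

Z OR Y AND W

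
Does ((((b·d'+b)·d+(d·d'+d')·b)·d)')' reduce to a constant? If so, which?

((((b·d'+b)·d+(d·d'+d')·b)·d)')'
= (((b·d+(d·d'+d')·b)·d)')'   [absorption]
= (((b·d+d'·b)·d)')'   [complement / identity]
= ((b·d)')'   [distribution]
= b·d   [double negation]
This depends on b, d, so it is not a constant.

no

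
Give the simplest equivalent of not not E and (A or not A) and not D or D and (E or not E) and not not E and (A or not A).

E

not not E and (A or not A) and not D or D and (E or not E) and not not E and (A or not A)
= not not E and (A or not A) and not D or D and not not E and (A or not A)
= not not E and (A or not A)
= E and (A or not A)
= E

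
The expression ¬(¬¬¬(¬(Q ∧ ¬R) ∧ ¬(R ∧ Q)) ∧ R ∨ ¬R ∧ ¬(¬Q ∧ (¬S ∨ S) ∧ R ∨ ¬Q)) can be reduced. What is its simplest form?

¬(¬¬¬(¬(Q ∧ ¬R) ∧ ¬(R ∧ Q)) ∧ R ∨ ¬R ∧ ¬(¬Q ∧ (¬S ∨ S) ∧ R ∨ ¬Q))
= ¬(¬¬¬(¬(Q ∧ ¬R) ∧ ¬(R ∧ Q)) ∧ R ∨ ¬R ∧ ¬(¬Q ∧ R ∨ ¬Q))
= ¬(¬¬¬(¬(Q ∧ ¬R) ∧ ¬(R ∧ Q)) ∧ R ∨ ¬R ∧ ¬¬Q)
= ¬(¬¬(Q ∧ ¬R ∨ R ∧ Q) ∧ R ∨ ¬R ∧ ¬¬Q)
= ¬(¬¬Q ∧ R ∨ ¬R ∧ ¬¬Q)
= ¬¬¬Q
= ¬Q

¬Q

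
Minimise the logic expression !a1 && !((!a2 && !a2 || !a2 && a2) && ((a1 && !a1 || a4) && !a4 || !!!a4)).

!a1 && (a2 || a4)

!a1 && !((!a2 && !a2 || !a2 && a2) && ((a1 && !a1 || a4) && !a4 || !!!a4))
= !a1 && !((!a2 && !a2 || !a2 && a2) && (a4 && !a4 || !!!a4))   — complement / identity
= !a1 && !((!a2 && !a2 || !a2 && a2) && !!!a4)   — complement / identity
= !a1 && !(!a2 && !!!a4)   — distribution
= !a1 && !(!a2 && !a4)   — double negation
= !a1 && (a2 || a4)   — De Morgan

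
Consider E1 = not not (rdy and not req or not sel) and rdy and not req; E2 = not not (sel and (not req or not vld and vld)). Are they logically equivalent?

E1: not not (rdy and not req or not sel) and rdy and not req
    = (rdy and not req or not sel) and rdy and not req   — double negation
    = rdy and not req   — absorption
E2: not not (sel and (not req or not vld and vld))
    = not not (sel and not req)   — complement / identity
    = sel and not req   — double negation
These differ: at rdy=1, req=0, sel=0, vld=0, E1 = 1 but E2 = 0.

No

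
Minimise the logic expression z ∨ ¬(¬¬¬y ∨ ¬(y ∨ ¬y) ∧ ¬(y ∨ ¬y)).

z ∨ ¬(¬¬¬y ∨ ¬(y ∨ ¬y) ∧ ¬(y ∨ ¬y))
= z ∨ ¬(¬¬¬y ∨ ¬(y ∨ ¬y))   — idempotence
= z ∨ ¬¬y ∧ (y ∨ ¬y)   — De Morgan
= z ∨ y ∧ (y ∨ ¬y)   — double negation
= z ∨ y   — complement / identity

z ∨ y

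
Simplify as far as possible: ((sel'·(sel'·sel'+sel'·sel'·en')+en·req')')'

((sel'·(sel'·sel'+sel'·sel'·en')+en·req')')'
= ((sel'·sel'·sel'+en·req')')'   [absorption]
= ((sel'·sel'+en·req')')'   [idempotence]
= sel'·sel'+en·req'   [double negation]
= sel'+en·req'   [idempotence]

sel'+en·req'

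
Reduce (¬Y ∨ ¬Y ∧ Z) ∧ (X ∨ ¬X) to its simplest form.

(¬Y ∨ ¬Y ∧ Z) ∧ (X ∨ ¬X)
= ¬Y ∨ ¬Y ∧ Z
= ¬Y

¬Y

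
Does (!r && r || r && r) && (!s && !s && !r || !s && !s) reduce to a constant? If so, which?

no

(!r && r || r && r) && (!s && !s && !r || !s && !s)
= (!r && r || r && r) && !s && !s
= r && !s && !s
= r && !s
This depends on r, s, so it is not a constant.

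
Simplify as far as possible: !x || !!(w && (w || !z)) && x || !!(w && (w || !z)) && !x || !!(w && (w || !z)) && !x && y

!x || !!(w && (w || !z)) && x || !!(w && (w || !z)) && !x || !!(w && (w || !z)) && !x && y
= !x || !!(w && (w || !z)) && x || !!(w && (w || !z)) && !x   (absorption)
= !x || !!(w && (w || !z))   (distribution)
= !x || w && (w || !z)   (double negation)
= !x || w   (absorption)

!x || w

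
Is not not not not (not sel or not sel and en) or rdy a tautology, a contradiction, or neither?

not not not not (not sel or not sel and en) or rdy
= not not (not sel or not sel and en) or rdy   [double negation]
= not not not sel or rdy   [absorption]
= not sel or rdy   [double negation]
This depends on rdy, sel, so it is not a constant.

neither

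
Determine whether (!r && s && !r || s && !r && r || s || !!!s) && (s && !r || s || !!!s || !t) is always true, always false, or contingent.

always true

(!r && s && !r || s && !r && r || s || !!!s) && (s && !r || s || !!!s || !t)
= (s && !r || s || !!!s) && (s && !r || s || !!!s || !t)
= s && !r || s || !!!s
= s || !!!s
= s || !s
= true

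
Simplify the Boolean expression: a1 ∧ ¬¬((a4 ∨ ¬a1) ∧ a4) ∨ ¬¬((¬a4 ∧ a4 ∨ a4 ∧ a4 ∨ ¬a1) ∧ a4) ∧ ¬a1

a4

a1 ∧ ¬¬((a4 ∨ ¬a1) ∧ a4) ∨ ¬¬((¬a4 ∧ a4 ∨ a4 ∧ a4 ∨ ¬a1) ∧ a4) ∧ ¬a1
= a1 ∧ ¬¬((a4 ∨ ¬a1) ∧ a4) ∨ ¬¬((a4 ∨ ¬a1) ∧ a4) ∧ ¬a1
= ¬¬((a4 ∨ ¬a1) ∧ a4)
= ¬¬a4
= a4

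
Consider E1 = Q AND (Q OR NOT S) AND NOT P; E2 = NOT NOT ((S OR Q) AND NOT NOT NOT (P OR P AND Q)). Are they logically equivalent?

No

E1: Q AND (Q OR NOT S) AND NOT P
    = Q AND NOT P   — absorption
E2: NOT NOT ((S OR Q) AND NOT NOT NOT (P OR P AND Q))
    = NOT NOT ((S OR Q) AND NOT NOT NOT P)   — absorption
    = NOT NOT ((S OR Q) AND NOT P)   — double negation
    = (S OR Q) AND NOT P   — double negation
These differ: at P=0, Q=0, S=1, E1 = 0 but E2 = 1.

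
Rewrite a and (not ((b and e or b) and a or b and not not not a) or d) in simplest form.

a and (not b or d)

a and (not ((b and e or b) and a or b and not not not a) or d)
= a and (not (b and a or b and not not not a) or d)
= a and (not (b and a or b and not a) or d)
= a and (not b or d)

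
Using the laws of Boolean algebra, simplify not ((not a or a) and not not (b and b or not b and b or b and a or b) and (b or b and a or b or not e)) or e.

not b or e

not ((not a or a) and not not (b and b or not b and b or b and a or b) and (b or b and a or b or not e)) or e
= not ((not a or a) and (b and b or not b and b or b and a or b) and (b or b and a or b or not e)) or e   (double negation)
= not ((not a or a) and (b or b and a or b) and (b or b and a or b or not e)) or e   (distribution)
= not ((not a or a) and (b or b and a or b)) or e   (absorption)
= not (b or b and a or b) or e   (complement / identity)
= not (b or b) or e   (absorption)
= not b or e   (idempotence)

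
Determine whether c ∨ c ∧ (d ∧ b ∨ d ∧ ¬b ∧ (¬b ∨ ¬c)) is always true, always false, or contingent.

contingent

c ∨ c ∧ (d ∧ b ∨ d ∧ ¬b ∧ (¬b ∨ ¬c))
= c ∨ c ∧ (d ∧ b ∨ d ∧ ¬b)   [absorption]
= c ∨ c ∧ d   [distribution]
= c   [absorption]
This depends on c, so it is not a constant.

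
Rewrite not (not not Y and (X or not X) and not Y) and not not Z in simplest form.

Z

not (not not Y and (X or not X) and not Y) and not not Z
= not (not not Y and not Y) and not not Z   [complement / identity]
= (not Y or Y) and not not Z   [De Morgan]
= not not Z   [complement / identity]
= Z   [double negation]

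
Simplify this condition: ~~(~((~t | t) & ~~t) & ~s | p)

~t & ~s | p

~~(~((~t | t) & ~~t) & ~s | p)
= ~~(~~~t & ~s | p)   (complement / identity)
= ~~~t & ~s | p   (double negation)
= ~t & ~s | p   (double negation)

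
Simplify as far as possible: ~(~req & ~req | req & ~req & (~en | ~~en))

~(~req & ~req | req & ~req & (~en | ~~en))
= ~(~req & ~req | req & ~req & (~en | en))   [double negation]
= ~(~req & ~req | req & ~req)   [complement / identity]
= ~~req   [distribution]
= req   [double negation]

req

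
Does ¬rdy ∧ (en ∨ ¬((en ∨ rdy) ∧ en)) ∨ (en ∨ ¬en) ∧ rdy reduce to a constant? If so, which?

¬rdy ∧ (en ∨ ¬((en ∨ rdy) ∧ en)) ∨ (en ∨ ¬en) ∧ rdy
= ¬rdy ∧ (en ∨ ¬en) ∨ (en ∨ ¬en) ∧ rdy   [absorption]
= en ∨ ¬en   [distribution]
= True   [complement]

yes, True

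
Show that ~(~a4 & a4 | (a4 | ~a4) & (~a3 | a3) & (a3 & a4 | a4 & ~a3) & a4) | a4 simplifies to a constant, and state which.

1

~(~a4 & a4 | (a4 | ~a4) & (~a3 | a3) & (a3 & a4 | a4 & ~a3) & a4) | a4
= ~(~a4 & a4 | (a4 | ~a4) & (~a3 | a3) & a4 & a4) | a4
= ~(~a4 & a4 | (a4 | ~a4) & a4 & a4) | a4
= ~(~a4 & a4 | a4 & a4) | a4
= ~a4 | a4
= 1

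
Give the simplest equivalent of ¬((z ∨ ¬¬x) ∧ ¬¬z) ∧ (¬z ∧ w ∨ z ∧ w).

¬((z ∨ ¬¬x) ∧ ¬¬z) ∧ (¬z ∧ w ∨ z ∧ w)
= ¬((z ∨ x) ∧ ¬¬z) ∧ (¬z ∧ w ∨ z ∧ w)   (double negation)
= ¬((z ∨ x) ∧ z) ∧ (¬z ∧ w ∨ z ∧ w)   (double negation)
= ¬((z ∨ x) ∧ z) ∧ w   (distribution)
= ¬z ∧ w   (absorption)

¬z ∧ w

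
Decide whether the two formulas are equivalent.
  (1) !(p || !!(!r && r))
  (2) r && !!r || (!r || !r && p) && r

E1: !(p || !!(!r && r))
    = !(p || !r && r)   [double negation]
    = !p   [complement / identity]
E2: r && !!r || (!r || !r && p) && r
    = r && r || (!r || !r && p) && r   [double negation]
    = r && r || !r && r   [absorption]
    = r   [distribution]
These differ: at p=0, r=0, E1 = 1 but E2 = 0.

No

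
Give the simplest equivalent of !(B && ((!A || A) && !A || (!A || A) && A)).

!B

!(B && ((!A || A) && !A || (!A || A) && A))
= !(B && (!A || A) && (!A || A))   (distribution)
= !(B && (!A || A))   (idempotence)
= !B   (complement / identity)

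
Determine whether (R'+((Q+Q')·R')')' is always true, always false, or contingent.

(R'+((Q+Q')·R')')'
= (R'+(R')')'   [complement / identity]
= R·R'   [De Morgan]
= 0   [complement]

always false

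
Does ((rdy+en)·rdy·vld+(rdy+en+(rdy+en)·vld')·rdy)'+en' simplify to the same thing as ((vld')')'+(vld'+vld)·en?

E1: ((rdy+en)·rdy·vld+(rdy+en+(rdy+en)·vld')·rdy)'+en'
    = ((rdy+en)·rdy·vld+(rdy+en)·rdy)'+en'   [absorption]
    = ((rdy+en)·rdy)'+en'   [absorption]
    = rdy'+en'   [absorption]
E2: ((vld')')'+(vld'+vld)·en
    = vld'+(vld'+vld)·en   [double negation]
    = vld'+en   [complement / identity]
These differ: at en=0, rdy=1, vld=1, E1 = 1 but E2 = 0.

No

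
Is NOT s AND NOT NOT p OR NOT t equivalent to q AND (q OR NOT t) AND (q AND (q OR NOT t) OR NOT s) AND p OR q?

E1: NOT s AND NOT NOT p OR NOT t
    = NOT s AND p OR NOT t   (double negation)
E2: q AND (q OR NOT t) AND (q AND (q OR NOT t) OR NOT s) AND p OR q
    = q AND (q OR NOT t) AND p OR q   (absorption)
    = q AND p OR q   (absorption)
    = q   (absorption)
These differ: at p=0, q=0, s=0, t=0, E1 = 1 but E2 = 0.

No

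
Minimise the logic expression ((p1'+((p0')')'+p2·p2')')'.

p1'+p0'

((p1'+((p0')')'+p2·p2')')'
= ((p1'+p0'+p2·p2')')'   [double negation]
= p1'+p0'+p2·p2'   [double negation]
= p1'+p0'   [complement / identity]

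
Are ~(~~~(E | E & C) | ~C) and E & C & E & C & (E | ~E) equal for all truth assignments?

E1: ~(~~~(E | E & C) | ~C)
    = ~(~~~E | ~C)   — absorption
    = ~(~E | ~C)   — double negation
    = E & C   — De Morgan
E2: E & C & E & C & (E | ~E)
    = E & C & E & C   — complement / identity
    = E & C   — idempotence
Both reduce to E & C, so they are equivalent.

Yes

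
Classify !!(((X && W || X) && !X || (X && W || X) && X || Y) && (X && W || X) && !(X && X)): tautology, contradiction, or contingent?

!!(((X && W || X) && !X || (X && W || X) && X || Y) && (X && W || X) && !(X && X))
= !!(((X && W || X) && !X || (X && W || X) && X || Y) && (X && W || X) && !X)   [idempotence]
= ((X && W || X) && !X || (X && W || X) && X || Y) && (X && W || X) && !X   [double negation]
= (X && W || X || Y) && (X && W || X) && !X   [distribution]
= (X && W || X) && !X   [absorption]
= X && !X   [absorption]
= false   [complement]

contradiction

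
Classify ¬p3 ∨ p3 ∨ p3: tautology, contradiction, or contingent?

¬p3 ∨ p3 ∨ p3
= ¬p3 ∨ p3   (idempotence)
= True   (complement)

tautology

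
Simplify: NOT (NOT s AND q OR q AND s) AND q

NOT (NOT s AND q OR q AND s) AND q
= NOT q AND q   (distribution)
= FALSE   (complement)

FALSE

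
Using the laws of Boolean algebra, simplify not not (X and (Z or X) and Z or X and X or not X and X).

not not (X and (Z or X) and Z or X and X or not X and X)
= not not (X and Z or X and X or not X and X)
= not not (X and Z or X)
= not not X
= X

X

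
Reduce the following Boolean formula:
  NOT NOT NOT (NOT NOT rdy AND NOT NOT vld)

NOT rdy OR NOT vld

NOT NOT NOT (NOT NOT rdy AND NOT NOT vld)
= NOT (NOT NOT rdy AND NOT NOT vld)   — double negation
= NOT rdy OR NOT vld   — De Morgan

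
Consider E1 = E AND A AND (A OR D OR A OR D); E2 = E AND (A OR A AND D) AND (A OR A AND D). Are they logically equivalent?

E1: E AND A AND (A OR D OR A OR D)
    = E AND A AND (A OR D)   [idempotence]
    = E AND A   [absorption]
E2: E AND (A OR A AND D) AND (A OR A AND D)
    = E AND (A OR A AND D)   [idempotence]
    = E AND A   [absorption]
Both reduce to E AND A, so they are equivalent.

Yes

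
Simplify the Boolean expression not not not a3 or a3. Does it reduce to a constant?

True

not not not a3 or a3
= not a3 or a3
= True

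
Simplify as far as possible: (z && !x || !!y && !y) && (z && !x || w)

z && !x

(z && !x || !!y && !y) && (z && !x || w)
= (z && !x || y && !y) && (z && !x || w)   (double negation)
= z && !x && (z && !x || w)   (complement / identity)
= z && !x   (absorption)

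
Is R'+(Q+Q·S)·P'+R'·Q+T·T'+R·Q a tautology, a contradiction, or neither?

neither

R'+(Q+Q·S)·P'+R'·Q+T·T'+R·Q
= R'+(Q+Q·S)·P'+R'·Q+R·Q   (complement / identity)
= R'+(Q+Q·S)·P'+Q   (distribution)
= R'+Q·P'+Q   (absorption)
= R'+Q   (absorption)
This depends on Q, R, so it is not a constant.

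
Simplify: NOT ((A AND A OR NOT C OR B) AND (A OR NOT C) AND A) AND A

FALSE

NOT ((A AND A OR NOT C OR B) AND (A OR NOT C) AND A) AND A
= NOT ((A OR NOT C OR B) AND (A OR NOT C) AND A) AND A   — idempotence
= NOT ((A OR NOT C) AND A) AND A   — absorption
= NOT A AND A   — absorption
= FALSE   — complement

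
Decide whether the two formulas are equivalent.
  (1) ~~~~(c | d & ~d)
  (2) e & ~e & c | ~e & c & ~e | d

E1: ~~~~(c | d & ~d)
    = ~~~~c   [complement / identity]
    = ~~c   [double negation]
    = c   [double negation]
E2: e & ~e & c | ~e & c & ~e | d
    = ~e & c | d   [distribution]
These differ: at c=0, d=1, e=1, E1 = 0 but E2 = 1.

No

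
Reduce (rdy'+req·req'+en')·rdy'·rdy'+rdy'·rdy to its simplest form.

rdy'

(rdy'+req·req'+en')·rdy'·rdy'+rdy'·rdy
= (rdy'+en')·rdy'·rdy'+rdy'·rdy   (complement / identity)
= rdy'·rdy'+rdy'·rdy   (absorption)
= rdy'   (distribution)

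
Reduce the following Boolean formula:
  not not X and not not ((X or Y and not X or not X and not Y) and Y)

X and Y

not not X and not not ((X or Y and not X or not X and not Y) and Y)
= not not X and not not ((X or not X) and Y)   [distribution]
= X and not not ((X or not X) and Y)   [double negation]
= X and not not Y   [complement / identity]
= X and Y   [double negation]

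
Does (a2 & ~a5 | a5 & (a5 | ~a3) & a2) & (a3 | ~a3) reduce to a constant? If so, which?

(a2 & ~a5 | a5 & (a5 | ~a3) & a2) & (a3 | ~a3)
= a2 & ~a5 | a5 & (a5 | ~a3) & a2   — complement / identity
= a2 & ~a5 | a5 & a2   — absorption
= a2   — distribution
This depends on a2, so it is not a constant.

no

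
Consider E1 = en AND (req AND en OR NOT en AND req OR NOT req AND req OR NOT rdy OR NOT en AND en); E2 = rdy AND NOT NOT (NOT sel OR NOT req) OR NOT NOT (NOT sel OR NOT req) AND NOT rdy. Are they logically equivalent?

E1: en AND (req AND en OR NOT en AND req OR NOT req AND req OR NOT rdy OR NOT en AND en)
    = en AND (req AND en OR NOT en AND req OR NOT req AND req OR NOT rdy)   (complement / identity)
    = en AND (req OR NOT req AND req OR NOT rdy)   (distribution)
    = en AND (req OR NOT rdy)   (complement / identity)
E2: rdy AND NOT NOT (NOT sel OR NOT req) OR NOT NOT (NOT sel OR NOT req) AND NOT rdy
    = NOT NOT (NOT sel OR NOT req)   (distribution)
    = NOT sel OR NOT req   (double negation)
These differ: at en=0, rdy=0, req=0, sel=0, E1 = 0 but E2 = 1.

No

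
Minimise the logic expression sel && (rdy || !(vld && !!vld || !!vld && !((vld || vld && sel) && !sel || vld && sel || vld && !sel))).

sel && (rdy || !vld)

sel && (rdy || !(vld && !!vld || !!vld && !((vld || vld && sel) && !sel || vld && sel || vld && !sel)))
= sel && (rdy || !(vld && !!vld || !!vld && !(vld && !sel || vld && sel || vld && !sel)))
= sel && (rdy || !(vld && !!vld || !!vld && !(vld && !sel || vld)))
= sel && (rdy || !(vld && !!vld || !!vld && !vld))
= sel && (rdy || !!!vld)
= sel && (rdy || !vld)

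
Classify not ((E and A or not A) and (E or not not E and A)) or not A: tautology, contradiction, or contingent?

contingent

not ((E and A or not A) and (E or not not E and A)) or not A
= not ((E and A or not A) and (E or E and A)) or not A
= not (not A and E or E and A) or not A
= not E or not A
This depends on A, E, so it is not a constant.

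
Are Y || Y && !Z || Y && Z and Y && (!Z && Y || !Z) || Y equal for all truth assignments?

Yes

E1: Y || Y && !Z || Y && Z
    = Y || Y && Z   [absorption]
    = Y   [absorption]
E2: Y && (!Z && Y || !Z) || Y
    = Y && !Z || Y   [absorption]
    = Y   [absorption]
Both reduce to Y, so they are equivalent.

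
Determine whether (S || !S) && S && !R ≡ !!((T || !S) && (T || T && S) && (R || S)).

E1: (S || !S) && S && !R
    = S && !R   — complement / identity
E2: !!((T || !S) && (T || T && S) && (R || S))
    = !!((T || !S) && T && (R || S))   — absorption
    = (T || !S) && T && (R || S)   — double negation
    = T && (R || S)   — absorption
These differ: at R=1, S=1, T=1, E1 = 0 but E2 = 1.

No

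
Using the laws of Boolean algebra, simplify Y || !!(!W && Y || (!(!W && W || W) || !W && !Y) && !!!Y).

Y || !!(!W && Y || (!(!W && W || W) || !W && !Y) && !!!Y)
= Y || !!(!W && Y || (!(!W && W || W) || !W && !Y) && !Y)   [double negation]
= Y || !!(!W && Y || (!W || !W && !Y) && !Y)   [complement / identity]
= Y || !!(!W && Y || !W && !Y)   [absorption]
= Y || !!!W   [distribution]
= Y || !W   [double negation]

Y || !W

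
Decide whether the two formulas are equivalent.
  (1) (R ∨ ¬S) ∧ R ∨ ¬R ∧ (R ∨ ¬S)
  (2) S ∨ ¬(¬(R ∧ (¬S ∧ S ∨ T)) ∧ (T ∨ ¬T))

E1: (R ∨ ¬S) ∧ R ∨ ¬R ∧ (R ∨ ¬S)
    = R ∨ ¬S   [distribution]
E2: S ∨ ¬(¬(R ∧ (¬S ∧ S ∨ T)) ∧ (T ∨ ¬T))
    = S ∨ ¬¬(R ∧ (¬S ∧ S ∨ T))   [complement / identity]
    = S ∨ R ∧ (¬S ∧ S ∨ T)   [double negation]
    = S ∨ R ∧ T   [complement / identity]
These differ: at R=0, S=1, T=0, E1 = 0 but E2 = 1.

No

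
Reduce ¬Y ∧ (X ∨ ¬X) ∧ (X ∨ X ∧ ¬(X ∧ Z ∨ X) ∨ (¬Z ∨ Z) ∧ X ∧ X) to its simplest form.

¬Y ∧ X

¬Y ∧ (X ∨ ¬X) ∧ (X ∨ X ∧ ¬(X ∧ Z ∨ X) ∨ (¬Z ∨ Z) ∧ X ∧ X)
= ¬Y ∧ (X ∨ ¬X) ∧ (X ∨ X ∧ ¬(X ∧ Z ∨ X) ∨ X ∧ X)   — complement / identity
= ¬Y ∧ (X ∨ ¬X) ∧ (X ∨ X ∧ ¬X ∨ X ∧ X)   — absorption
= ¬Y ∧ (X ∨ ¬X) ∧ (X ∨ X)   — distribution
= ¬Y ∧ (X ∨ X)   — complement / identity
= ¬Y ∧ X   — idempotence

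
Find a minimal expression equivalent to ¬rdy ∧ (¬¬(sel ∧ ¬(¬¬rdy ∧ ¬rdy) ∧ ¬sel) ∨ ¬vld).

¬rdy ∧ (¬¬(sel ∧ ¬(¬¬rdy ∧ ¬rdy) ∧ ¬sel) ∨ ¬vld)
= ¬rdy ∧ (sel ∧ ¬(¬¬rdy ∧ ¬rdy) ∧ ¬sel ∨ ¬vld)   (double negation)
= ¬rdy ∧ (sel ∧ (¬rdy ∨ rdy) ∧ ¬sel ∨ ¬vld)   (De Morgan)
= ¬rdy ∧ (sel ∧ ¬sel ∨ ¬vld)   (complement / identity)
= ¬rdy ∧ ¬vld   (complement / identity)

¬rdy ∧ ¬vld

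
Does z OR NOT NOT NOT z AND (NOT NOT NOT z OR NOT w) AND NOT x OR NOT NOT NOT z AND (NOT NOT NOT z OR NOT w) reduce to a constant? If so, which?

z OR NOT NOT NOT z AND (NOT NOT NOT z OR NOT w) AND NOT x OR NOT NOT NOT z AND (NOT NOT NOT z OR NOT w)
= z OR NOT NOT NOT z AND (NOT NOT NOT z OR NOT w)   (absorption)
= z OR NOT NOT NOT z   (absorption)
= z OR NOT z   (double negation)
= TRUE   (complement)

yes, True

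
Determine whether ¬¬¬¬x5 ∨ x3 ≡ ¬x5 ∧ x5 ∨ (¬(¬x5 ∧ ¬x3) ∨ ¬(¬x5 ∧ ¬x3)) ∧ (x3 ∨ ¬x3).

E1: ¬¬¬¬x5 ∨ x3
    = ¬¬x5 ∨ x3   [double negation]
    = x5 ∨ x3   [double negation]
E2: ¬x5 ∧ x5 ∨ (¬(¬x5 ∧ ¬x3) ∨ ¬(¬x5 ∧ ¬x3)) ∧ (x3 ∨ ¬x3)
    = ¬x5 ∧ x5 ∨ ¬(¬x5 ∧ ¬x3) ∧ (x3 ∨ ¬x3)   [idempotence]
    = ¬(¬x5 ∧ ¬x3) ∧ (x3 ∨ ¬x3)   [complement / identity]
    = ¬(¬x5 ∧ ¬x3)   [complement / identity]
    = x5 ∨ x3   [De Morgan]
Both reduce to x5 ∨ x3, so they are equivalent.

Yes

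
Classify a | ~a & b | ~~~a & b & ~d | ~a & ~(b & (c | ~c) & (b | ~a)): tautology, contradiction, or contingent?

tautology

a | ~a & b | ~~~a & b & ~d | ~a & ~(b & (c | ~c) & (b | ~a))
= a | ~a & b | ~~~a & b & ~d | ~a & ~(b & (b | ~a))   (complement / identity)
= a | ~a & b | ~a & b & ~d | ~a & ~(b & (b | ~a))   (double negation)
= a | ~a & b | ~a & b & ~d | ~a & ~b   (absorption)
= a | ~a & b | ~a & ~b   (absorption)
= a | ~a   (distribution)
= 1   (complement)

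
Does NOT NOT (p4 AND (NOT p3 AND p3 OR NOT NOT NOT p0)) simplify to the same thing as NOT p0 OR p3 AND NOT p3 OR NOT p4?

E1: NOT NOT (p4 AND (NOT p3 AND p3 OR NOT NOT NOT p0))
    = NOT NOT (p4 AND NOT NOT NOT p0)   [complement / identity]
    = NOT NOT (p4 AND NOT p0)   [double negation]
    = p4 AND NOT p0   [double negation]
E2: NOT p0 OR p3 AND NOT p3 OR NOT p4
    = NOT p0 OR NOT p4   [complement / identity]
These differ: at p0=0, p3=0, p4=0, E1 = 0 but E2 = 1.

No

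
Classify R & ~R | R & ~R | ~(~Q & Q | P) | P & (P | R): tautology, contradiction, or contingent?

tautology

R & ~R | R & ~R | ~(~Q & Q | P) | P & (P | R)
= R & ~R | R & ~R | ~(~Q & Q | P) | P   (absorption)
= R & ~R | ~(~Q & Q | P) | P   (idempotence)
= ~(~Q & Q | P) | P   (complement / identity)
= ~P | P   (complement / identity)
= 1   (complement)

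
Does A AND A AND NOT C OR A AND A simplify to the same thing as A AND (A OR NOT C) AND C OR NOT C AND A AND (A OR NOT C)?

Yes

E1: A AND A AND NOT C OR A AND A
    = A AND A
    = A
E2: A AND (A OR NOT C) AND C OR NOT C AND A AND (A OR NOT C)
    = A AND (A OR NOT C)
    = A
Both reduce to A, so they are equivalent.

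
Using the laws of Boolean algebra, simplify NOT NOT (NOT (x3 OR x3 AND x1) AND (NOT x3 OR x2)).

NOT NOT (NOT (x3 OR x3 AND x1) AND (NOT x3 OR x2))
= NOT (x3 OR x3 AND x1) AND (NOT x3 OR x2)   — double negation
= NOT x3 AND (NOT x3 OR x2)   — absorption
= NOT x3   — absorption

NOT x3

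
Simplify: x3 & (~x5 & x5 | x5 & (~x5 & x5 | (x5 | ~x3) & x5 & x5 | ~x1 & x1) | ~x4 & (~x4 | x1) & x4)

x3 & x5

x3 & (~x5 & x5 | x5 & (~x5 & x5 | (x5 | ~x3) & x5 & x5 | ~x1 & x1) | ~x4 & (~x4 | x1) & x4)
= x3 & (~x5 & x5 | x5 & (~x5 & x5 | (x5 | ~x3) & x5 & x5) | ~x4 & (~x4 | x1) & x4)   [complement / identity]
= x3 & (~x5 & x5 | x5 & (~x5 & x5 | x5 & x5) | ~x4 & (~x4 | x1) & x4)   [absorption]
= x3 & (~x5 & x5 | x5 & (~x5 & x5 | x5 & x5) | ~x4 & x4)   [absorption]
= x3 & (~x5 & x5 | x5 & x5 | ~x4 & x4)   [distribution]
= x3 & (~x5 & x5 | x5 & x5)   [complement / identity]
= x3 & x5   [distribution]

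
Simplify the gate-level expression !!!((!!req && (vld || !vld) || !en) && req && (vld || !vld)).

!!!((!!req && (vld || !vld) || !en) && req && (vld || !vld))
= !!!((req && (vld || !vld) || !en) && req && (vld || !vld))   [double negation]
= !!!(req && (vld || !vld))   [absorption]
= !(req && (vld || !vld))   [double negation]
= !req   [complement / identity]

!req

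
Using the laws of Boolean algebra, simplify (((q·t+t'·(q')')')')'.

(((q·t+t'·(q')')')')'
= (((q·t+t'·q)')')'   [double negation]
= ((q')')'   [distribution]
= q'   [double negation]

q'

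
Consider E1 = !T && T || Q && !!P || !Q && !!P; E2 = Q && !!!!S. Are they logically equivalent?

E1: !T && T || Q && !!P || !Q && !!P
    = Q && !!P || !Q && !!P
    = !!P
    = P
E2: Q && !!!!S
    = Q && !!S
    = Q && S
These differ: at P=1, Q=0, S=1, T=0, E1 = 1 but E2 = 0.

No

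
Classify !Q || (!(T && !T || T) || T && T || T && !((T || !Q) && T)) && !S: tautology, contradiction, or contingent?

contingent

!Q || (!(T && !T || T) || T && T || T && !((T || !Q) && T)) && !S
= !Q || (!(T && !T || T) || T && T || T && !T) && !S   (absorption)
= !Q || (!T || T && T || T && !T) && !S   (complement / identity)
= !Q || (!T || T) && !S   (distribution)
= !Q || !S   (complement / identity)
This depends on Q, S, so it is not a constant.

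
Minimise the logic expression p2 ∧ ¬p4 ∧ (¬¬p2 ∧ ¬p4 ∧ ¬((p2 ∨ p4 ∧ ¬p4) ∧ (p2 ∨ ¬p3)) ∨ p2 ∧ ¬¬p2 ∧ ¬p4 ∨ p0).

p2 ∧ ¬p4 ∧ (¬¬p2 ∧ ¬p4 ∧ ¬((p2 ∨ p4 ∧ ¬p4) ∧ (p2 ∨ ¬p3)) ∨ p2 ∧ ¬¬p2 ∧ ¬p4 ∨ p0)
= p2 ∧ ¬p4 ∧ (¬¬p2 ∧ ¬p4 ∧ ¬(p2 ∧ (p2 ∨ ¬p3)) ∨ p2 ∧ ¬¬p2 ∧ ¬p4 ∨ p0)
= p2 ∧ ¬p4 ∧ (¬¬p2 ∧ ¬p4 ∧ ¬p2 ∨ p2 ∧ ¬¬p2 ∧ ¬p4 ∨ p0)
= p2 ∧ ¬p4 ∧ (¬¬p2 ∧ ¬p4 ∨ p0)
= p2 ∧ ¬p4 ∧ (p2 ∧ ¬p4 ∨ p0)
= p2 ∧ ¬p4

p2 ∧ ¬p4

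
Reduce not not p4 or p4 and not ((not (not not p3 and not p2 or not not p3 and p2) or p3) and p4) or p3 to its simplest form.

not not p4 or p4 and not ((not (not not p3 and not p2 or not not p3 and p2) or p3) and p4) or p3
= not not p4 or p4 and not ((not not not p3 or p3) and p4) or p3
= not not p4 or p4 and not ((not p3 or p3) and p4) or p3
= p4 or p4 and not ((not p3 or p3) and p4) or p3
= p4 or p4 and not p4 or p3
= p4 or p3

p4 or p3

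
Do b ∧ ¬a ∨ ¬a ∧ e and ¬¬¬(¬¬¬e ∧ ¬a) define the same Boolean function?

No

E1: b ∧ ¬a ∨ ¬a ∧ e
    = ¬a ∧ (b ∨ e)   [distribution]
E2: ¬¬¬(¬¬¬e ∧ ¬a)
    = ¬¬¬(¬e ∧ ¬a)   [double negation]
    = ¬(¬e ∧ ¬a)   [double negation]
    = e ∨ a   [De Morgan]
These differ: at a=1, b=0, e=0, E1 = 0 but E2 = 1.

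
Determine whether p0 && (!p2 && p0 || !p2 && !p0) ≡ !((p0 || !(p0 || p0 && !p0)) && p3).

E1: p0 && (!p2 && p0 || !p2 && !p0)
    = p0 && !p2   (distribution)
E2: !((p0 || !(p0 || p0 && !p0)) && p3)
    = !((p0 || !p0) && p3)   (complement / identity)
    = !p3   (complement / identity)
These differ: at p0=0, p2=0, p3=0, E1 = 0 but E2 = 1.

No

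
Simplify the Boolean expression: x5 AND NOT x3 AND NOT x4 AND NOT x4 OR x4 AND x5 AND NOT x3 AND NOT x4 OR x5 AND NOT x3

x5 AND NOT x3

x5 AND NOT x3 AND NOT x4 AND NOT x4 OR x4 AND x5 AND NOT x3 AND NOT x4 OR x5 AND NOT x3
= x5 AND NOT x3 AND NOT x4 OR x5 AND NOT x3   [distribution]
= x5 AND NOT x3   [absorption]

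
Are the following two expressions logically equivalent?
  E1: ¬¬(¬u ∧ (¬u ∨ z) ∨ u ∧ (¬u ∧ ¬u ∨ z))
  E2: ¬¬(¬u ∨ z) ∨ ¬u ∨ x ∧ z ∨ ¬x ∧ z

E1: ¬¬(¬u ∧ (¬u ∨ z) ∨ u ∧ (¬u ∧ ¬u ∨ z))
    = ¬¬(¬u ∧ (¬u ∨ z) ∨ u ∧ (¬u ∨ z))   — idempotence
    = ¬¬(¬u ∨ z)   — distribution
    = ¬u ∨ z   — double negation
E2: ¬¬(¬u ∨ z) ∨ ¬u ∨ x ∧ z ∨ ¬x ∧ z
    = ¬u ∨ z ∨ ¬u ∨ x ∧ z ∨ ¬x ∧ z   — double negation
    = ¬u ∨ z ∨ ¬u ∨ z   — distribution
    = ¬u ∨ z   — idempotence
Both reduce to ¬u ∨ z, so they are equivalent.

Yes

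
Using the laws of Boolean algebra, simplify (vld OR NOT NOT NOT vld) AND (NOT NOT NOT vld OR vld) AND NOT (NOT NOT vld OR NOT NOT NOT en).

(vld OR NOT NOT NOT vld) AND (NOT NOT NOT vld OR vld) AND NOT (NOT NOT vld OR NOT NOT NOT en)
= (vld OR NOT NOT NOT vld) AND (NOT vld OR vld) AND NOT (NOT NOT vld OR NOT NOT NOT en)   — double negation
= (vld OR NOT NOT NOT vld) AND NOT (NOT NOT vld OR NOT NOT NOT en)   — complement / identity
= (vld OR NOT NOT NOT vld) AND NOT (NOT NOT vld OR NOT en)   — double negation
= (vld OR NOT vld) AND NOT (NOT NOT vld OR NOT en)   — double negation
= NOT (NOT NOT vld OR NOT en)   — complement / identity
= NOT vld AND en   — De Morgan

NOT vld AND en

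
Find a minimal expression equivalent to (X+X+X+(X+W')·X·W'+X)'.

X'

(X+X+X+(X+W')·X·W'+X)'
= (X+X+X+X·W'+X)'   — absorption
= (X+X+X+X)'   — absorption
= (X+X)'   — idempotence
= X'   — idempotence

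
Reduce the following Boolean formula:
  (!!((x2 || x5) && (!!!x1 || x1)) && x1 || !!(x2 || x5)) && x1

(!!((x2 || x5) && (!!!x1 || x1)) && x1 || !!(x2 || x5)) && x1
= (!!((x2 || x5) && (!x1 || x1)) && x1 || !!(x2 || x5)) && x1   (double negation)
= (!!(x2 || x5) && x1 || !!(x2 || x5)) && x1   (complement / identity)
= !!(x2 || x5) && x1   (absorption)
= (x2 || x5) && x1   (double negation)

(x2 || x5) && x1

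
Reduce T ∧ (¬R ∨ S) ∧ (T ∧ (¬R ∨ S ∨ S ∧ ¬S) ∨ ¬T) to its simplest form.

T ∧ (¬R ∨ S) ∧ (T ∧ (¬R ∨ S ∨ S ∧ ¬S) ∨ ¬T)
= T ∧ (¬R ∨ S) ∧ (T ∧ (¬R ∨ S) ∨ ¬T)   [complement / identity]
= T ∧ (¬R ∨ S)   [absorption]

T ∧ (¬R ∨ S)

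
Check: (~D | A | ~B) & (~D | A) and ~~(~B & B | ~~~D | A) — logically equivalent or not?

E1: (~D | A | ~B) & (~D | A)
    = ~D | A   [absorption]
E2: ~~(~B & B | ~~~D | A)
    = ~~(~B & B | ~D | A)   [double negation]
    = ~~(~D | A)   [complement / identity]
    = ~D | A   [double negation]
Both reduce to ~D | A, so they are equivalent.

Yes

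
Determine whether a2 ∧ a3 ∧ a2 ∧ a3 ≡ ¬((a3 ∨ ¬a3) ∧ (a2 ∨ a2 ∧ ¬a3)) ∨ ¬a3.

E1: a2 ∧ a3 ∧ a2 ∧ a3
    = a2 ∧ a3
E2: ¬((a3 ∨ ¬a3) ∧ (a2 ∨ a2 ∧ ¬a3)) ∨ ¬a3
    = ¬((a3 ∨ ¬a3) ∧ a2) ∨ ¬a3
    = ¬a2 ∨ ¬a3
These differ: at a2=0, a3=0, E1 = 0 but E2 = 1.

No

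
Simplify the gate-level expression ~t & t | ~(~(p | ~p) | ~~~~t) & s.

~t & s

~t & t | ~(~(p | ~p) | ~~~~t) & s
= ~(~(p | ~p) | ~~~~t) & s   — complement / identity
= ~(~(p | ~p) | ~~t) & s   — double negation
= (p | ~p) & ~t & s   — De Morgan
= ~t & s   — complement / identity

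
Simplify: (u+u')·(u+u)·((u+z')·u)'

(u+u')·(u+u)·((u+z')·u)'
= (u'·u+u)·((u+z')·u)'
= u·((u+z')·u)'
= u·u'
= 0

0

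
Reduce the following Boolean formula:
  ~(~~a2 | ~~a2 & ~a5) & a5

~(~~a2 | ~~a2 & ~a5) & a5
= ~~~a2 & a5
= ~a2 & a5

~a2 & a5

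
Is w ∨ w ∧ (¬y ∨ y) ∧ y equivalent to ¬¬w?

E1: w ∨ w ∧ (¬y ∨ y) ∧ y
    = w ∨ w ∧ y   (complement / identity)
    = w   (absorption)
E2: ¬¬w
    = w   (double negation)
Both reduce to w, so they are equivalent.

Yes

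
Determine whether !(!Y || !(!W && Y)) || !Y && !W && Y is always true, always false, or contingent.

contingent

!(!Y || !(!W && Y)) || !Y && !W && Y
= Y && !W && Y || !Y && !W && Y
= !W && Y
This depends on W, Y, so it is not a constant.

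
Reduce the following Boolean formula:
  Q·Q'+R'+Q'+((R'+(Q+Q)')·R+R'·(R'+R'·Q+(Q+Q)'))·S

Q·Q'+R'+Q'+((R'+(Q+Q)')·R+R'·(R'+R'·Q+(Q+Q)'))·S
= Q·Q'+R'+Q'+((R'+(Q+Q)')·R+R'·(R'+(Q+Q)'))·S   [absorption]
= R'+Q'+((R'+(Q+Q)')·R+R'·(R'+(Q+Q)'))·S   [complement / identity]
= R'+Q'+(R'+(Q+Q)')·S   [distribution]
= R'+Q'+(R'+Q')·S   [idempotence]
= R'+Q'   [absorption]

R'+Q'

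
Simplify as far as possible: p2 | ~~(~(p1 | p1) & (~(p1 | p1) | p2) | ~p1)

p2 | ~p1

p2 | ~~(~(p1 | p1) & (~(p1 | p1) | p2) | ~p1)
= p2 | ~~(~(p1 | p1) | ~p1)
= p2 | ~((p1 | p1) & p1)
= p2 | ~(p1 & p1)
= p2 | ~p1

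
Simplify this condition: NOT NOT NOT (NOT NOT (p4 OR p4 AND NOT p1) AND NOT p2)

NOT NOT NOT (NOT NOT (p4 OR p4 AND NOT p1) AND NOT p2)
= NOT NOT NOT (NOT NOT p4 AND NOT p2)   (absorption)
= NOT (NOT NOT p4 AND NOT p2)   (double negation)
= NOT p4 OR p2   (De Morgan)

NOT p4 OR p2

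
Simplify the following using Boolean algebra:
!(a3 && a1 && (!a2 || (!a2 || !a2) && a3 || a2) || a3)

!(a3 && a1 && (!a2 || (!a2 || !a2) && a3 || a2) || a3)
= !(a3 && a1 && (!a2 || !a2 && a3 || a2) || a3)   [idempotence]
= !(a3 && a1 && (!a2 || a2) || a3)   [absorption]
= !(a3 && a1 || a3)   [complement / identity]
= !a3   [absorption]

!a3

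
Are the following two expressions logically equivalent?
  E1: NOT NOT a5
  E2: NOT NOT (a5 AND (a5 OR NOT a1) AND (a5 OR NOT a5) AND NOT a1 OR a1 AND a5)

Yes

E1: NOT NOT a5
    = a5   [double negation]
E2: NOT NOT (a5 AND (a5 OR NOT a1) AND (a5 OR NOT a5) AND NOT a1 OR a1 AND a5)
    = NOT NOT (a5 AND (a5 OR NOT a1) AND NOT a1 OR a1 AND a5)   [complement / identity]
    = NOT NOT (a5 AND NOT a1 OR a1 AND a5)   [absorption]
    = NOT NOT a5   [distribution]
    = a5   [double negation]
Both reduce to a5, so they are equivalent.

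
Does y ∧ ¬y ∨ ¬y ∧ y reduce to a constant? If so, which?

yes, False

y ∧ ¬y ∨ ¬y ∧ y
= ¬y ∧ y
= False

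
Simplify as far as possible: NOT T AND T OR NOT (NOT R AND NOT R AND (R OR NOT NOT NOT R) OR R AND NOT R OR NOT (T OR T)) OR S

NOT T AND T OR NOT (NOT R AND NOT R AND (R OR NOT NOT NOT R) OR R AND NOT R OR NOT (T OR T)) OR S
= NOT T AND T OR NOT (NOT R AND NOT R AND (R OR NOT R) OR R AND NOT R OR NOT (T OR T)) OR S   [double negation]
= NOT T AND T OR NOT (NOT R AND NOT R OR R AND NOT R OR NOT (T OR T)) OR S   [complement / identity]
= NOT T AND T OR NOT (NOT R OR NOT (T OR T)) OR S   [distribution]
= NOT T AND T OR R AND (T OR T) OR S   [De Morgan]
= NOT T AND T OR R AND T OR S   [idempotence]
= R AND T OR S   [complement / identity]

R AND T OR S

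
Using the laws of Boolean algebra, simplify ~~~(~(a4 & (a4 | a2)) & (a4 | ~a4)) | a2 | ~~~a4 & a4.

~~~(~(a4 & (a4 | a2)) & (a4 | ~a4)) | a2 | ~~~a4 & a4
= ~~~~(a4 & (a4 | a2)) | a2 | ~~~a4 & a4
= ~~~~(a4 & (a4 | a2)) | a2 | ~a4 & a4
= ~~(a4 & (a4 | a2)) | a2 | ~a4 & a4
= ~~a4 | a2 | ~a4 & a4
= a4 | a2 | ~a4 & a4
= a4 | a2

a4 | a2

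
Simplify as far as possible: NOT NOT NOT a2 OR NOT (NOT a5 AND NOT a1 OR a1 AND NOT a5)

NOT a2 OR a5

NOT NOT NOT a2 OR NOT (NOT a5 AND NOT a1 OR a1 AND NOT a5)
= NOT NOT NOT a2 OR NOT NOT a5   (distribution)
= NOT NOT NOT a2 OR a5   (double negation)
= NOT a2 OR a5   (double negation)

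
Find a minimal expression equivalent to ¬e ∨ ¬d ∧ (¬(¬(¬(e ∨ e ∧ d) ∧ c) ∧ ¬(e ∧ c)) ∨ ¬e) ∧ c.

¬e ∨ ¬d ∧ c

¬e ∨ ¬d ∧ (¬(¬(¬(e ∨ e ∧ d) ∧ c) ∧ ¬(e ∧ c)) ∨ ¬e) ∧ c
= ¬e ∨ ¬d ∧ (¬(¬(¬e ∧ c) ∧ ¬(e ∧ c)) ∨ ¬e) ∧ c   [absorption]
= ¬e ∨ ¬d ∧ (¬e ∧ c ∨ e ∧ c ∨ ¬e) ∧ c   [De Morgan]
= ¬e ∨ ¬d ∧ (c ∨ ¬e) ∧ c   [distribution]
= ¬e ∨ ¬d ∧ c   [absorption]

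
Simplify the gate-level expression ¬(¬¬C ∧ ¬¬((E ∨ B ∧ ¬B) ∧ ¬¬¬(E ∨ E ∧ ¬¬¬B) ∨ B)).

¬(¬¬C ∧ ¬¬((E ∨ B ∧ ¬B) ∧ ¬¬¬(E ∨ E ∧ ¬¬¬B) ∨ B))
= ¬(¬¬C ∧ ¬¬(E ∧ ¬¬¬(E ∨ E ∧ ¬¬¬B) ∨ B))
= ¬(¬¬C ∧ ¬¬(E ∧ ¬¬¬(E ∨ E ∧ ¬B) ∨ B))
= ¬(¬¬C ∧ ¬¬(E ∧ ¬(E ∨ E ∧ ¬B) ∨ B))
= ¬(¬¬C ∧ ¬¬(E ∧ ¬E ∨ B))
= ¬(¬¬C ∧ ¬¬B)
= ¬C ∨ ¬B

¬C ∨ ¬B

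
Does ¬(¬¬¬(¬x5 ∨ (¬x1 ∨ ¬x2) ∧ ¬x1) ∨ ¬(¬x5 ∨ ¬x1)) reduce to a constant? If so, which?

¬(¬¬¬(¬x5 ∨ (¬x1 ∨ ¬x2) ∧ ¬x1) ∨ ¬(¬x5 ∨ ¬x1))
= ¬(¬¬¬(¬x5 ∨ ¬x1) ∨ ¬(¬x5 ∨ ¬x1))   [absorption]
= ¬¬(¬x5 ∨ ¬x1) ∧ (¬x5 ∨ ¬x1)   [De Morgan]
= (¬x5 ∨ ¬x1) ∧ (¬x5 ∨ ¬x1)   [double negation]
= ¬x5 ∨ ¬x1   [idempotence]
This depends on x1, x5, so it is not a constant.

no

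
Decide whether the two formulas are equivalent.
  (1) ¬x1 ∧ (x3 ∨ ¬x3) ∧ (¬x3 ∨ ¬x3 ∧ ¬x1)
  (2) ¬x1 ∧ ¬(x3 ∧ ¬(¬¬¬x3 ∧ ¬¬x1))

E1: ¬x1 ∧ (x3 ∨ ¬x3) ∧ (¬x3 ∨ ¬x3 ∧ ¬x1)
    = ¬x1 ∧ (¬x3 ∨ ¬x3 ∧ ¬x1)   [complement / identity]
    = ¬x1 ∧ ¬x3   [absorption]
E2: ¬x1 ∧ ¬(x3 ∧ ¬(¬¬¬x3 ∧ ¬¬x1))
    = ¬x1 ∧ ¬(x3 ∧ (¬¬x3 ∨ ¬x1))   [De Morgan]
    = ¬x1 ∧ ¬(x3 ∧ (x3 ∨ ¬x1))   [double negation]
    = ¬x1 ∧ ¬x3   [absorption]
Both reduce to ¬x1 ∧ ¬x3, so they are equivalent.

Yes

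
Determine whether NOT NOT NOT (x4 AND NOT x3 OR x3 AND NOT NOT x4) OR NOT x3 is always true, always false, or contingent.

NOT NOT NOT (x4 AND NOT x3 OR x3 AND NOT NOT x4) OR NOT x3
= NOT NOT NOT (x4 AND NOT x3 OR x3 AND x4) OR NOT x3
= NOT NOT NOT x4 OR NOT x3
= NOT x4 OR NOT x3
This depends on x3, x4, so it is not a constant.

contingent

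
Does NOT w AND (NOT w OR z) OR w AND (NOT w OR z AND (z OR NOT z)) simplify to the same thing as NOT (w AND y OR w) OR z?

Yes

E1: NOT w AND (NOT w OR z) OR w AND (NOT w OR z AND (z OR NOT z))
    = NOT w AND (NOT w OR z) OR w AND (NOT w OR z)   [complement / identity]
    = NOT w OR z   [distribution]
E2: NOT (w AND y OR w) OR z
    = NOT w OR z   [absorption]
Both reduce to NOT w OR z, so they are equivalent.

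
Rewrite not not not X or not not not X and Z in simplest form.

not not not X or not not not X and Z
= not not not X   — absorption
= not X   — double negation

not X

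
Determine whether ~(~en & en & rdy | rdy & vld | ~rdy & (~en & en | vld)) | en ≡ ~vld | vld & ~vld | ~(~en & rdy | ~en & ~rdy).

Yes

E1: ~(~en & en & rdy | rdy & vld | ~rdy & (~en & en | vld)) | en
    = ~(rdy & (~en & en | vld) | ~rdy & (~en & en | vld)) | en   — distribution
    = ~(~en & en | vld) | en   — distribution
    = ~vld | en   — complement / identity
E2: ~vld | vld & ~vld | ~(~en & rdy | ~en & ~rdy)
    = ~vld | ~(~en & rdy | ~en & ~rdy)   — complement / identity
    = ~vld | ~~en   — distribution
    = ~vld | en   — double negation
Both reduce to ~vld | en, so they are equivalent.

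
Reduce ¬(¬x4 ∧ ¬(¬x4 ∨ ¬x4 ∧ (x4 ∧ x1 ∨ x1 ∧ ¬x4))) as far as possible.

¬(¬x4 ∧ ¬(¬x4 ∨ ¬x4 ∧ (x4 ∧ x1 ∨ x1 ∧ ¬x4)))
= ¬(¬x4 ∧ ¬(¬x4 ∨ ¬x4 ∧ x1))   [distribution]
= x4 ∨ ¬x4 ∨ ¬x4 ∧ x1   [De Morgan]
= x4 ∨ ¬x4   [absorption]
= True   [complement]

True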